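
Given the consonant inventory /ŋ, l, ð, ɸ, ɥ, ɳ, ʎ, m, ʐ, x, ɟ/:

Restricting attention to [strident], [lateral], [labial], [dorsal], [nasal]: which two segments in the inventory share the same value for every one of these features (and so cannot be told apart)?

x, ɟ

Both /x/ and /ɟ/ are [-strident], [-lateral], [-labial], [+dorsal], [-nasal]. Since the list omits [voice], [continuant] and [back] — which do distinguish the voiceless velar fricative from the voiced palatal stop — this pair collapses; all other pairs remain distinct.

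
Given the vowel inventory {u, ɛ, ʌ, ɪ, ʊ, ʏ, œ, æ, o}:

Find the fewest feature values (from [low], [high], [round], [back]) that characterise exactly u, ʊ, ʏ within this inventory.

[+high, +round]

The class [+high], [+round] has exactly /u, ʊ, ʏ/ as its extension in this inventory. No smaller conjunction from the listed features achieves this: [+round] alone would also admit /œ, o/; [+high] alone would also admit /ɪ/; and checking the remaining single features turns up none with this extension.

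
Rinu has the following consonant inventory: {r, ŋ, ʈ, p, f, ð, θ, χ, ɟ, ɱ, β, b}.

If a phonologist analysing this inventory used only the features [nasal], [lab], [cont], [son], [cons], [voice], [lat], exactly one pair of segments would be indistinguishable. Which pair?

On the given features, /χ/ and /θ/ have an identical profile: [−nasal], [−labial], [+continuant], [−sonorant], [+consonantal], [−voice], [−lateral]. No other two segments in the inventory coincide on all 7 features. (They do differ in [coronal] and [dorsal], which are not among the given features.)

χ, θ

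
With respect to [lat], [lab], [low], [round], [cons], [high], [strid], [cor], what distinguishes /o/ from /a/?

[labial], [round], [low]

/o/ (mid back rounded tense vowel) and /a/ (low unrounded vowel) agree on [−lateral], [−consonantal], [−high], [−strident], [−coronal]. They differ on [labial] (/o/ [+], /a/ [−]), [round] (/o/ [+], /a/ [−]), [low] (/o/ [−], /a/ [+]).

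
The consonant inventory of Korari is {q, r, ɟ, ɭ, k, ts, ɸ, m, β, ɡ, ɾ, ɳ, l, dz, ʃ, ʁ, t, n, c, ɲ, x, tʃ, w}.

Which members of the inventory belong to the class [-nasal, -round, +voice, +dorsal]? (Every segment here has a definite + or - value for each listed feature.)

Checking each segment against [-nasal], [-round], [+voice], [+dorsal]: /ɟ/ (voiced palatal stop), /ɡ/ (voiced velar stop), /ʁ/ (voiced uvular fricative) satisfy every feature; every other segment in the inventory fails at least one.

ɟ, ɡ, ʁ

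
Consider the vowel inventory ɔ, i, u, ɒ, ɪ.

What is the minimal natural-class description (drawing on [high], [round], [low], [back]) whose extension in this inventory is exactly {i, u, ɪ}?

[+high]

/i, u, ɪ/ are exactly the [+high] segments in the inventory, so a single feature suffices.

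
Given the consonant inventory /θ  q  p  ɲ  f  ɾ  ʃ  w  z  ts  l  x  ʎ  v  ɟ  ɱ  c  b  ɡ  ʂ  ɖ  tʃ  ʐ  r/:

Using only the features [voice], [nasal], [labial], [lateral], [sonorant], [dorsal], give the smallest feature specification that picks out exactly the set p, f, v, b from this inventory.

Every target segment is [−sonorant], [+labial]; each remaining inventory member fails at least one of these. Each conjunct is needed — [+labial] alone would also admit /w, ɱ/; [−sonorant] alone would also admit /θ, q, ʃ, z, …/ — and no other single listed feature has exactly this extension, so two is the minimum.

[−sonorant, +labial]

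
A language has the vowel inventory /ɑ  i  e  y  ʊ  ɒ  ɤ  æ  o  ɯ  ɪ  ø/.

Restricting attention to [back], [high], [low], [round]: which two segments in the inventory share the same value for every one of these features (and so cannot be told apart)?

Both /ɪ/ and /i/ are [−back], [+high], [−low], [−round]. Since the list omits [tense] — which does distinguish the high front unrounded lax vowel from the high front unrounded tense vowel — this pair collapses; all other pairs remain distinct.

ɪ, i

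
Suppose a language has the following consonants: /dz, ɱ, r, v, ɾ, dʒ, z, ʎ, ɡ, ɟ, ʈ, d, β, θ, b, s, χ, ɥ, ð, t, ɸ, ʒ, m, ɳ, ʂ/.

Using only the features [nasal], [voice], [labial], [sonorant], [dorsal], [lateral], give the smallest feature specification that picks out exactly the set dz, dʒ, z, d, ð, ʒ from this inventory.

The class [−sonorant], [+voice], [−labial], [−dorsal] has exactly /dz, dʒ, z, d, ð, ʒ/ as its extension in this inventory. No smaller conjunction from the listed features achieves this: [+voice, −labial, −dorsal] alone would also admit /r, ɾ, ɳ/; [−sonorant, −labial, −dorsal] alone would also admit /ʈ, θ, s, t, …/; [−sonorant, +voice, −dorsal] alone would also admit /v, β, b/; [−sonorant, +voice, −labial] alone would also admit /ɡ, ɟ/; and checking the remaining three-feature bundles turns up none with this extension.

[−sonorant, +voice, −labial, −dorsal]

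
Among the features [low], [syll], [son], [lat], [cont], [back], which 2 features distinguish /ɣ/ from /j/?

[sonorant], [back]

/ɣ/ is the voiced velar fricative and /j/ is the palatal glide. Both are [−low], [−syllabic], [−lateral], [+continuant]. /ɣ/ is [−sonorant] while /j/ is [+sonorant]; /ɣ/ is [+back] while /j/ is [−back], so the distinguishing features are [sonorant], [back].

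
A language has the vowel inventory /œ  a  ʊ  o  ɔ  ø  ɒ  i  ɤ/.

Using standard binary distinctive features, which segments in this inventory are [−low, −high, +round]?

Eliminate segments failing any feature: /a, ɒ/ are [+low]; /ʊ, i/ are [+high]; /ɤ/ is [−round]. The remaining /œ, o, ɔ, ø/ satisfy [−low], [−high], [+round].

œ, o, ɔ, ø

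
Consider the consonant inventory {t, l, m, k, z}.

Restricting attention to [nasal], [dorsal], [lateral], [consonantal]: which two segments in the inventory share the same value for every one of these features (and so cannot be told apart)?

z, t

/z/ (voiced alveolar fricative) and /t/ (voiceless alveolar stop) are both [-nasal], [-dorsal], [-lateral], [+consonantal], so none of the listed features separates them. (They do differ in [voice], [continuant] and [strident], which are not among the given features.) Every other pair in the inventory differs on at least one listed feature.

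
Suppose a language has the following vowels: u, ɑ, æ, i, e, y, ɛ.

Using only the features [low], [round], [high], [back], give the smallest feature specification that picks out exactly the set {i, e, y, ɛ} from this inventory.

Every target segment is [−low], [−back]; each remaining inventory member fails at least one of these. Each conjunct is needed — [−back] alone would also admit /æ/; [−low] alone would also admit /u/ — and no other single listed feature has exactly this extension, so two is the minimum.

[−low, −back]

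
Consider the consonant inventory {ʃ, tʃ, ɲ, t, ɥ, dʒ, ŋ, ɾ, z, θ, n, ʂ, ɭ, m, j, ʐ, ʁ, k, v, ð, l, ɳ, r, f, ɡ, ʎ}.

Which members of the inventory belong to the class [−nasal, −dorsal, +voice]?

dʒ, ɾ, z, ɭ, ʐ, v, ð, l, r

Checking each segment against [−nasal], [−dorsal], [+voice]: /dʒ/ (voiced postalveolar affricate), /ɾ/ (alveolar tap), /z/ (voiced alveolar fricative), /ɭ/ (retroflex lateral approximant), /ʐ/ (voiced retroflex fricative), /v/ (voiced labiodental fricative), among others, satisfy every feature; every other segment in the inventory fails at least one.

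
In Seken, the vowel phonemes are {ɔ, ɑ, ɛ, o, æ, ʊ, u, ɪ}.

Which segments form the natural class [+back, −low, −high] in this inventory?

ɔ, o

First, the [+back] segments are /ɔ, ɑ, o, ʊ, u/.
Of those, [−low] gives /ɔ, o, ʊ, u/.
Intersecting with [−high] leaves /ɔ, o/.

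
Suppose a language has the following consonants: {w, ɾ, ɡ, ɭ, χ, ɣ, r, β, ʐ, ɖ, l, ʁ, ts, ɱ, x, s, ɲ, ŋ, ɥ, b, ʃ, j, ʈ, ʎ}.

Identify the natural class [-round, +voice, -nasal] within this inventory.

Eliminate segments failing any feature: /w, ɥ/ are [+round]; /χ, ts, x, s, ʃ, ʈ/ are [-voice]; /ɱ, ɲ, ŋ/ are [+nasal]. The remaining /ɾ, ɡ, ɭ, ɣ, r, β, ʐ, ɖ, l, ʁ, b, j, ʎ/ satisfy [-round], [+voice], [-nasal].

ɾ, ɡ, ɭ, ɣ, r, β, ʐ, ɖ, l, ʁ, b, j, ʎ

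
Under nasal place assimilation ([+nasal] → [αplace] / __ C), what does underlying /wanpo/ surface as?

In /wanpo/, the nasal /n/ precedes /p/, which is [+labial]. The nasal assimilates in place, becoming the [+labial] nasal /m/. The surface form is [wampo].

[wampo]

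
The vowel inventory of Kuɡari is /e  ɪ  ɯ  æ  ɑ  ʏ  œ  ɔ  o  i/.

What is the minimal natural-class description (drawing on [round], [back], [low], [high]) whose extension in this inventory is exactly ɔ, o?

[+back, +round]

The class [+back], [+round] has exactly /ɔ, o/ as its extension in this inventory. No smaller conjunction from the listed features achieves this: [+round] alone would also admit /ʏ, œ/; [+back] alone would also admit /ɯ, ɑ/; and checking the remaining single features turns up none with this extension.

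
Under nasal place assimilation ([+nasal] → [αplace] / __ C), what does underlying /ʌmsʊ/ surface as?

/m/ sits before the [+coronal] consonant /s/, so it takes on [+coronal] and surfaces as /n/. The rest of the form is unaffected: [ʌnsʊ].

[ʌnsʊ]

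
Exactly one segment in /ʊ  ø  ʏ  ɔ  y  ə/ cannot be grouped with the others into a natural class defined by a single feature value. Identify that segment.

ə

/ø, ʊ, y, ɔ, ʏ/ are all [+round], but /ə/ (mid central vowel (schwa)) is [−round]. No other single segment can be removed to leave a set sharing one feature value that the removed segment lacks, so /ə/ is the odd one out.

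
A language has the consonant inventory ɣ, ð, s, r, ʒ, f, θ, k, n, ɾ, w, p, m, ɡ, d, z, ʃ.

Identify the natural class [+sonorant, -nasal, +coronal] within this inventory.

r, ɾ

The [+sonorant] segments are /r, n, ɾ, w, m/.
Within that set, [-nasal] gives /r, ɾ, w/.
Of those, [+coronal] leaves /r, ɾ/.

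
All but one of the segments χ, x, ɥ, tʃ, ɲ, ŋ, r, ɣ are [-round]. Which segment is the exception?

ɥ

/r, ŋ, ɲ, χ, tʃ, x, ɣ/ are all [-round]; /ɥ/ (labial-palatal glide) is [+round].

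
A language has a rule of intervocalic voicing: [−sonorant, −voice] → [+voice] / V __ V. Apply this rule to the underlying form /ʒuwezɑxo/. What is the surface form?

/x/ satisfies [−sonorant, −voice] and sits in V __ V. The [+voice] counterpart of the voiceless velar fricative is /ɣ/. Other segments in /ʒuwezɑxo/ either fail the structural description or are not in the environment, so the surface form is [ʒuwezɑɣo].

[ʒuwezɑɣo]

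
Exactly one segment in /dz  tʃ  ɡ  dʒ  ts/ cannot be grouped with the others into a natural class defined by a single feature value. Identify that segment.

/ts, tʃ, dz, dʒ/ are all [+delayed release], but /ɡ/ (voiced velar stop) is [-delayed release]. No other single segment can be removed to leave a set sharing one feature value that the removed segment lacks, so /ɡ/ is the odd one out.

ɡ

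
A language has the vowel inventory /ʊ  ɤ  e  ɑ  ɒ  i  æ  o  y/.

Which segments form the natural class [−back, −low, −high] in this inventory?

e

Eliminate segments failing any feature: /ʊ, ɤ, ɑ, ɒ, o/ are [+back]; /i, y/ are [+high]; /æ/ is [+low]. The remaining /e/ satisfy [−back], [−low], [−high].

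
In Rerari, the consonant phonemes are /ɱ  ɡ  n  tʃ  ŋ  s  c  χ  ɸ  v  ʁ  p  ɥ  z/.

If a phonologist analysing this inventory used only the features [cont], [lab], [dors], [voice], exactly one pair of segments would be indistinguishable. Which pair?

Both /ŋ/ and /ɡ/ are [-continuant], [-labial], [+dorsal], [+voice]. Since the list omits [sonorant] and [nasal] — which do distinguish the velar nasal from the voiced velar stop — this pair collapses; all other pairs remain distinct.

ŋ, ɡ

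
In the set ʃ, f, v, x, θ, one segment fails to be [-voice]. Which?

/ʃ, f, x, θ/ are all [-voice]; /v/ (voiced labiodental fricative) is [+voice].

v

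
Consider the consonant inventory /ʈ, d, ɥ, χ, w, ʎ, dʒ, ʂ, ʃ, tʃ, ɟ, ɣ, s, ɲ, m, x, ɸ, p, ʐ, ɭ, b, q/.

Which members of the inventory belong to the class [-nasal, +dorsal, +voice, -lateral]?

Eliminate segments failing any feature: /ʈ, d, dʒ, ʂ, ʃ, tʃ, s, ɸ, p, ʐ, ɭ, b/ are [-dorsal]; /χ, x, q/ are [-voice]; /ʎ/ is [+lateral]; /ɲ, m/ are [+nasal]. The remaining /ɥ, w, ɟ, ɣ/ satisfy [-nasal], [+dorsal], [+voice], [-lateral].

ɥ, w, ɟ, ɣ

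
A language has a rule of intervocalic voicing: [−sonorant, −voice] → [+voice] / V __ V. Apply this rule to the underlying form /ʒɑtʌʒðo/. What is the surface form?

[ʒɑdʌʒðo]

The only segment in the rule's environment that also matches [−sonorant, −voice] is /t/. Applying [+voice] turns the voiceless alveolar stop into /d/ (voiced alveolar stop), giving [ʒɑdʌʒðo].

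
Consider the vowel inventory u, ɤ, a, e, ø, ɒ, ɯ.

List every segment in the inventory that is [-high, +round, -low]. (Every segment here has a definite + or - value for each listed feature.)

Checking each segment against [-high], [+round], [-low]: /ø/ (mid front rounded tense vowel) satisfies every feature; every other segment in the inventory fails at least one.

ø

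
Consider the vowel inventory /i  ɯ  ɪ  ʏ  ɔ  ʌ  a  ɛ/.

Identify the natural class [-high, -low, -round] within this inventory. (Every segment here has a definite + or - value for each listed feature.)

ʌ, ɛ

First, the [-high] segments are /ɔ, ʌ, a, ɛ/.
Within that set, [-low] gives /ɔ, ʌ, ɛ/.
Intersecting with [-round] leaves /ʌ, ɛ/.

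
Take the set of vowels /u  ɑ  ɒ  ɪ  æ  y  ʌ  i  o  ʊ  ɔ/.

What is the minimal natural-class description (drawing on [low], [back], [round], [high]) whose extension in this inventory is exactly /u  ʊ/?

The class [+high], [+back] has exactly /u, ʊ/ as its extension in this inventory. No smaller conjunction from the listed features achieves this: [+back] alone would also admit /ɑ, ɒ, ʌ, o, …/; [+high] alone would also admit /ɪ, y, i/; and checking the remaining single features turns up none with this extension.

[+high, +back]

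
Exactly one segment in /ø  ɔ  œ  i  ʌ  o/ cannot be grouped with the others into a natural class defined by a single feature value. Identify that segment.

The remaining segments after removing /i/ share [−high]; /i/ (high front unrounded tense vowel) is [+high]. For every other candidate removal, the leftover set fails to share any single feature value that the removed segment lacks.

i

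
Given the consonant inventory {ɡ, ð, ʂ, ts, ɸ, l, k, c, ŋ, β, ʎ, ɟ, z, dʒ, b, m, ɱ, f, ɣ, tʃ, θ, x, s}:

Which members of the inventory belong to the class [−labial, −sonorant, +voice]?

ɡ, ð, ɟ, z, dʒ, ɣ

Checking each segment against [−labial], [−sonorant], [+voice]: /ɡ/ (voiced velar stop), /ð/ (voiced dental fricative), /ɟ/ (voiced palatal stop), /z/ (voiced alveolar fricative), /dʒ/ (voiced postalveolar affricate), /ɣ/ (voiced velar fricative) satisfy every feature; every other segment in the inventory fails at least one.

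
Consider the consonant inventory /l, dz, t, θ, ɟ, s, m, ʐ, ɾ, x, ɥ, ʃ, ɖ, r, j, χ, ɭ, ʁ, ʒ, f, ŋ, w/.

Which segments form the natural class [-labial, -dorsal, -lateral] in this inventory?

Checking each segment against [-labial], [-dorsal], [-lateral]: /dz/ (voiced alveolar affricate), /t/ (voiceless alveolar stop), /θ/ (voiceless dental fricative), /s/ (voiceless alveolar fricative), /ʐ/ (voiced retroflex fricative), /ɾ/ (alveolar tap), among others, satisfy every feature; every other segment in the inventory fails at least one.

dz, t, θ, s, ʐ, ɾ, ʃ, ɖ, r, ʒ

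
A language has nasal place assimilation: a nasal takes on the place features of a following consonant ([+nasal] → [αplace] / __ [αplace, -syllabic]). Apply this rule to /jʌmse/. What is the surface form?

[jʌnse]

In /jʌmse/, the nasal /m/ precedes /s/, which is [+coronal]. The nasal assimilates in place, becoming the [+coronal] nasal /n/. The surface form is [jʌnse].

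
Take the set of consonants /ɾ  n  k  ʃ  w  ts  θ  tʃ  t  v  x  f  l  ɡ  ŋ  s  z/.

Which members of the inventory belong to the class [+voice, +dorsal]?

Eliminate segments failing any feature: /ɾ, n, v, l, z/ are [-dorsal]; /k, ʃ, ts, θ, tʃ, t, x, f, s/ are [-voice]. The remaining /w, ɡ, ŋ/ satisfy [+voice], [+dorsal].

w, ɡ, ŋ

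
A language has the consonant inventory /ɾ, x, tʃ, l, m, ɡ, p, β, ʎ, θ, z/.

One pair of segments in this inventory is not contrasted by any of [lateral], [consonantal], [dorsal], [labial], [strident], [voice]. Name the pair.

/β/ (voiced bilabial fricative) and /m/ (bilabial nasal) are both [-lateral], [+consonantal], [-dorsal], [+labial], [-strident], [+voice], so none of the listed features separates them. (They do differ in [sonorant], [nasal] and [continuant], which are not among the given features.) Every other pair in the inventory differs on at least one listed feature.

β, m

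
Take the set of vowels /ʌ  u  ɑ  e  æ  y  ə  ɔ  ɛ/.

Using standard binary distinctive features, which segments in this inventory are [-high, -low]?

Eliminate segments failing any feature: /u, y/ are [+high]; /ɑ, æ/ are [+low]. The remaining /ʌ, e, ə, ɔ, ɛ/ satisfy [-high], [-low].

ʌ, e, ə, ɔ, ɛ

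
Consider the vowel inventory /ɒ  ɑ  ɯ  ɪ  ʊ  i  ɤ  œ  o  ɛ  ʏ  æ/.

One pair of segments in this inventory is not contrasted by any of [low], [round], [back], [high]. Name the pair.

Both /ɪ/ and /i/ are [-low], [-round], [-back], [+high]. Since the list omits [tense] — which does distinguish the high front unrounded lax vowel from the high front unrounded tense vowel — this pair collapses; all other pairs remain distinct.

ɪ, i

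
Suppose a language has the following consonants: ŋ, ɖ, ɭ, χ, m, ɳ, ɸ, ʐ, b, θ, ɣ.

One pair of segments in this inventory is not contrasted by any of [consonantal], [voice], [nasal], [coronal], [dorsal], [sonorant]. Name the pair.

ɖ, ʐ

Both /ɖ/ and /ʐ/ are [+consonantal], [+voice], [-nasal], [+coronal], [-dorsal], [-sonorant]. Since the list omits [continuant] and [strident] — which do distinguish the voiced retroflex stop from the voiced retroflex fricative — this pair collapses; all other pairs remain distinct.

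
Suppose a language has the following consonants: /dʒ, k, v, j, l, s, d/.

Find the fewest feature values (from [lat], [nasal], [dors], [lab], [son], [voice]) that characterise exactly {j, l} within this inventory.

Every target segment is [+sonorant] and no other inventory member is, so one feature is enough.

[+son]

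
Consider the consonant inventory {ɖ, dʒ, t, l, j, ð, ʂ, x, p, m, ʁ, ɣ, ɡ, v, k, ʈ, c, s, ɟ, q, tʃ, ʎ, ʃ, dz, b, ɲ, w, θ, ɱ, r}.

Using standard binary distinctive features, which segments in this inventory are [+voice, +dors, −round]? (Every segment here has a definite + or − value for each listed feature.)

Checking each segment against [+voice], [+dorsal], [−round]: /j/ (palatal glide), /ʁ/ (voiced uvular fricative), /ɣ/ (voiced velar fricative), /ɡ/ (voiced velar stop), /ɟ/ (voiced palatal stop), /ʎ/ (palatal lateral approximant), among others, satisfy every feature; every other segment in the inventory fails at least one.

j, ʁ, ɣ, ɡ, ɟ, ʎ, ɲ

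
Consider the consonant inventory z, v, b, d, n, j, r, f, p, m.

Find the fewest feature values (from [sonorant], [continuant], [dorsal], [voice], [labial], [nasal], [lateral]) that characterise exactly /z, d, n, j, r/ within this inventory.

[−labial]

/z, d, n, j, r/ are exactly the [−labial] segments in the inventory, so a single feature suffices.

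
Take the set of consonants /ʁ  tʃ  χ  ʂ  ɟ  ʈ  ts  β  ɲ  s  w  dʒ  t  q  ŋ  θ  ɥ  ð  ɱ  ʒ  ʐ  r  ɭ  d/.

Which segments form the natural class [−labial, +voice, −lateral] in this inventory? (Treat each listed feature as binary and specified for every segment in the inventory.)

ʁ, ɟ, ɲ, dʒ, ŋ, ð, ʒ, ʐ, r, d

Checking each segment against [−labial], [+voice], [−lateral]: /ʁ/ (voiced uvular fricative), /ɟ/ (voiced palatal stop), /ɲ/ (palatal nasal), /dʒ/ (voiced postalveolar affricate), /ŋ/ (velar nasal), /ð/ (voiced dental fricative), among others, satisfy every feature; every other segment in the inventory fails at least one.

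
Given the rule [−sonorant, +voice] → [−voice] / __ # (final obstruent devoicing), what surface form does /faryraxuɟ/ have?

Only the final segment /ɟ/ is both word-final and matches the structural description. It is a voiced palatal stop, so [−sonorant, +voice] holds; changing it to [−voice] with all other features held fixed yields /c/ (voiceless palatal stop). No other segment meets both the structural description and the environment, so the output is [faryraxuc].

[faryraxuc]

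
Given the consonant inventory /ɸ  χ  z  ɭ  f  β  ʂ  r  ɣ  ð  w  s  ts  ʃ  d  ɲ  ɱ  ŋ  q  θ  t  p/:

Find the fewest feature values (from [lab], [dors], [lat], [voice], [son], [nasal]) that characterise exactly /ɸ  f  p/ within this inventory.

The class [-voice], [+labial] has exactly /ɸ, f, p/ as its extension in this inventory. No smaller conjunction from the listed features achieves this: [+labial] alone would also admit /β, w, ɱ/; [-voice] alone would also admit /χ, ʂ, s, ts, …/; and checking the remaining single features turns up none with this extension.

[-voice, +lab]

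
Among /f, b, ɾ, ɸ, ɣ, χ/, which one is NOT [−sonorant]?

/χ, ɣ, f, b, ɸ/ are all [−sonorant]; /ɾ/ (alveolar tap) is [+sonorant].

ɾ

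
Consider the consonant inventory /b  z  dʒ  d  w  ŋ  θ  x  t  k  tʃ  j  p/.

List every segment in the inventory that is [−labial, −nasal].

Checking each segment against [−labial], [−nasal]: /z/ (voiced alveolar fricative), /dʒ/ (voiced postalveolar affricate), /d/ (voiced alveolar stop), /θ/ (voiceless dental fricative), /x/ (voiceless velar fricative), /t/ (voiceless alveolar stop), among others, satisfy every feature; every other segment in the inventory fails at least one.

z, dʒ, d, θ, x, t, k, tʃ, j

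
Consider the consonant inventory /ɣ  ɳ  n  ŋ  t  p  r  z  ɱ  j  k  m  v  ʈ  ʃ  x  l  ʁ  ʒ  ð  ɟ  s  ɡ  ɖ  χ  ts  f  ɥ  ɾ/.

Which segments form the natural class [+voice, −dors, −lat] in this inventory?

The [+voice] segments are /ɣ, ɳ, n, ŋ, r, z, ɱ, j, m, v, l, ʁ, ʒ, ð, ɟ, ɡ, ɖ, ɥ, ɾ/.
Intersecting with [−dorsal] gives /ɳ, n, r, z, ɱ, m, v, l, ʒ, ð, ɖ, ɾ/.
Of those, [−lateral] leaves /ɳ, n, r, z, ɱ, m, v, ʒ, ð, ɖ, ɾ/.

ɳ, n, r, z, ɱ, m, v, ʒ, ð, ɖ, ɾ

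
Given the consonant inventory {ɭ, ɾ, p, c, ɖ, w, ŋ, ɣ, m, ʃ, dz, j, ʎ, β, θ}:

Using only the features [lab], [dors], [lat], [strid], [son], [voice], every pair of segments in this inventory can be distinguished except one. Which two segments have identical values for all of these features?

j, ŋ

Both /j/ and /ŋ/ are [-labial], [+dorsal], [-lateral], [-strident], [+sonorant], [+voice]. Since the list omits [nasal], [continuant] and [back] — which do distinguish the palatal glide from the velar nasal — this pair collapses; all other pairs remain distinct.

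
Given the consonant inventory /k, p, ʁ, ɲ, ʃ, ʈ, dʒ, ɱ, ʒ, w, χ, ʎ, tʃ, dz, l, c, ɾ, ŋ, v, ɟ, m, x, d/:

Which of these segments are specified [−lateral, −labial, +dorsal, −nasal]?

k, ʁ, χ, c, ɟ, x

The [−lateral] segments are /k, p, ʁ, ɲ, ʃ, ʈ, dʒ, ɱ, ʒ, w, χ, tʃ, dz, c, ɾ, ŋ, v, ɟ, m, x, d/.
Intersecting with [−labial] gives /k, ʁ, ɲ, ʃ, ʈ, dʒ, ʒ, χ, tʃ, dz, c, ɾ, ŋ, ɟ, x, d/.
Then [+dorsal] gives /k, ʁ, ɲ, χ, c, ŋ, ɟ, x/.
Within that set, [−nasal] leaves /k, ʁ, χ, c, ɟ, x/.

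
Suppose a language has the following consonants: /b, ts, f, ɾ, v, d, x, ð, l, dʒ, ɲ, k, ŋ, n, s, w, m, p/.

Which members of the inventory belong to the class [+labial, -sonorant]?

The [+labial] segments are /b, f, v, w, m, p/.
Intersecting with [-sonorant] leaves /b, f, v, p/.

b, f, v, p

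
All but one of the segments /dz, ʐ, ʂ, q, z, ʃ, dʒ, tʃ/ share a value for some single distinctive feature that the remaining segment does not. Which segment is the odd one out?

q

/tʃ, dʒ, ʂ, dz, ʃ, z, ʐ/ are all [+strident], but /q/ (voiceless uvular stop) is [−strident]. No other single segment can be removed to leave a set sharing one feature value that the removed segment lacks, so /q/ is the odd one out.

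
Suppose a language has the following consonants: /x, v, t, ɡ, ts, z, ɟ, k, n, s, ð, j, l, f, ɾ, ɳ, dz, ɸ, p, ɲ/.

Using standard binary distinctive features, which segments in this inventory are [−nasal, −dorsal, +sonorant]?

l, ɾ

Among the inventory, the [−nasal] segments are /x, v, t, ɡ, ts, z, ɟ, k, s, ð, j, l, f, ɾ, dz, ɸ, p/.
Within that set, [−dorsal] gives /v, t, ts, z, s, ð, l, f, ɾ, dz, ɸ, p/.
Among these, [+sonorant] leaves /l, ɾ/.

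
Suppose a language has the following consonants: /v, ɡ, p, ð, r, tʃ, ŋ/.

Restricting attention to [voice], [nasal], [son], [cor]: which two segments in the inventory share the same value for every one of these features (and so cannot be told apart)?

v, ɡ

Both /v/ and /ɡ/ are [+voice], [−nasal], [−sonorant], [−coronal]. Since the list omits [continuant], [labial] and [dorsal] — which do distinguish the voiced labiodental fricative from the voiced velar stop — this pair collapses; all other pairs remain distinct.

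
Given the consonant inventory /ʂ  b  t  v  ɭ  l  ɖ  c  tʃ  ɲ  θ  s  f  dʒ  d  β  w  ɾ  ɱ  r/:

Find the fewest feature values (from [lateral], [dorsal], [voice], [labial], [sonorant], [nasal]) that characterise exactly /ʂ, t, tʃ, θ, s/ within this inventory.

The class [−voice], [−labial], [−dorsal] has exactly /ʂ, t, tʃ, θ, s/ as its extension in this inventory. No smaller conjunction from the listed features achieves this: [−labial, −dorsal] alone would also admit /ɭ, l, ɖ, dʒ, …/; [−voice, −dorsal] alone would also admit /f/; [−voice, −labial] alone would also admit /c/; and checking the remaining two-feature bundles turns up none with this extension.

[−voice, −labial, −dorsal]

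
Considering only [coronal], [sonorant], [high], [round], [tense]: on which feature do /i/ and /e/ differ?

The two segments share [−coronal], [+sonorant], [−round], [+tense]. The only feature from the list on which they differ: /i/ is [+high] while /e/ is [−high].

[high]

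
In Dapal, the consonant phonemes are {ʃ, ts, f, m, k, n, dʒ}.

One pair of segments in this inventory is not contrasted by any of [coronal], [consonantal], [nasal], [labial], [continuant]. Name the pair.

On the given features, /dʒ/ and /ts/ have an identical profile: [+coronal], [+consonantal], [-nasal], [-labial], [-continuant]. No other two segments in the inventory coincide on all 5 features. (They do differ in [voice], [anterior] and [distributed], which are not among the given features.)

dʒ, ts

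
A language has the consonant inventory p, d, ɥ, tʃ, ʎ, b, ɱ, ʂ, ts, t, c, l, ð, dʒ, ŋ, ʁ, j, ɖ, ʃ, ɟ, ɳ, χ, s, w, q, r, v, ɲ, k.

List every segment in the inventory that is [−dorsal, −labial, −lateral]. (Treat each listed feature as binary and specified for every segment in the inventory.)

d, tʃ, ʂ, ts, t, ð, dʒ, ɖ, ʃ, ɳ, s, r

Among the inventory, the [−dorsal] segments are /p, d, tʃ, b, ɱ, ʂ, ts, t, l, ð, dʒ, ɖ, ʃ, ɳ, s, r, v/.
Of those, [−labial] gives /d, tʃ, ʂ, ts, t, l, ð, dʒ, ɖ, ʃ, ɳ, s, r/.
Within that set, [−lateral] leaves /d, tʃ, ʂ, ts, t, ð, dʒ, ɖ, ʃ, ɳ, s, r/.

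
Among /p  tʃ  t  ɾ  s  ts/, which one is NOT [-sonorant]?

ɾ

/ɾ/ is the alveolar tap, which is [+sonorant]; the rest — /t, tʃ, s, ts, p/ — are [-sonorant].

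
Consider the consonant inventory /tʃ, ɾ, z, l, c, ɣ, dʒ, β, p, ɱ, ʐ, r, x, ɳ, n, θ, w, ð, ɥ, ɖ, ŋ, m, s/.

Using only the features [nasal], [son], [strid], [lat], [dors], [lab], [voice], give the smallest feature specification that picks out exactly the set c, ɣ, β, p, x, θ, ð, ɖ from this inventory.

The class [−sonorant], [−strident] has exactly /c, ɣ, β, p, x, θ, ð, ɖ/ as its extension in this inventory. No smaller conjunction from the listed features achieves this: [−strident] alone would also admit /ɾ, l, ɱ, r, …/; [−sonorant] alone would also admit /tʃ, z, dʒ, ʐ, …/; and checking the remaining single features turns up none with this extension.

[−son, −strid]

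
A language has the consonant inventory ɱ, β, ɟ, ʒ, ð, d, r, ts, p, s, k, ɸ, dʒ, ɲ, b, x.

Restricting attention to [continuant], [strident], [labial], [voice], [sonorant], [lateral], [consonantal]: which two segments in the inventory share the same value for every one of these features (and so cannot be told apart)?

On the given features, /d/ and /ɟ/ have an identical profile: [−continuant], [−strident], [−labial], [+voice], [−sonorant], [−lateral], [+consonantal]. No other two segments in the inventory coincide on all 7 features. (They do differ in [dorsal], which is not among the given features.)

d, ɟ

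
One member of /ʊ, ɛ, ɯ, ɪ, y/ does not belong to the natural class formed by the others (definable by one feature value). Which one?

ɛ

The remaining segments after removing /ɛ/ share [+high]; /ɛ/ (mid front unrounded lax vowel) is [−high]. For every other candidate removal, the leftover set fails to share any single feature value that the removed segment lacks.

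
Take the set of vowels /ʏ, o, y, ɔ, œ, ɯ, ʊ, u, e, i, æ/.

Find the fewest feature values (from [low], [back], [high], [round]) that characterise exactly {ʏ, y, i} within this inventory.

[+high, −back]

The class [+high], [−back] has exactly /ʏ, y, i/ as its extension in this inventory. No smaller conjunction from the listed features achieves this: [−back] alone would also admit /œ, e, æ/; [+high] alone would also admit /ɯ, ʊ, u/; and checking the remaining single features turns up none with this extension.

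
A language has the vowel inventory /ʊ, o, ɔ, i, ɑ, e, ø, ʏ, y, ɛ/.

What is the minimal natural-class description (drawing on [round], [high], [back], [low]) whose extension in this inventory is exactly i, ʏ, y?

Every target segment is [+high], [-back]; each remaining inventory member fails at least one of these. Each conjunct is needed — [-back] alone would also admit /e, ø, ɛ/; [+high] alone would also admit /ʊ/ — and no other single listed feature has exactly this extension, so two is the minimum.

[+high, -back]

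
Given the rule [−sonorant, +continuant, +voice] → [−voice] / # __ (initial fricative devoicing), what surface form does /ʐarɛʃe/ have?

[ʂarɛʃe]

/ʐ/ satisfies [−sonorant, +continuant, +voice] and sits in # __. The [−voice] counterpart of the voiced retroflex fricative is /ʂ/. Other segments in /ʐarɛʃe/ either fail the structural description or are not in the environment, so the surface form is [ʂarɛʃe].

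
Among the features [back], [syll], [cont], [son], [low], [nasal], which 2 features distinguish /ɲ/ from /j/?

[nasal], [continuant]

/ɲ/ (palatal nasal) and /j/ (palatal glide) agree on [−back], [−syllabic], [+sonorant], [−low]. They differ on [nasal] (/ɲ/ [+], /j/ [−]), [continuant] (/ɲ/ [−], /j/ [+]).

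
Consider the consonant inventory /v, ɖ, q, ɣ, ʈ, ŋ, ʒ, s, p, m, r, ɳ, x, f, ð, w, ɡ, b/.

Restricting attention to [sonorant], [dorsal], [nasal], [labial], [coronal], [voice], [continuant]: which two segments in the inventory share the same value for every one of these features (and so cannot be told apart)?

Both /ʒ/ and /ð/ are [−sonorant], [−dorsal], [−nasal], [−labial], [+coronal], [+voice], [+continuant]. Since the list omits [strident] and [anterior] — which do distinguish the voiced postalveolar fricative from the voiced dental fricative — this pair collapses; all other pairs remain distinct.

ʒ, ð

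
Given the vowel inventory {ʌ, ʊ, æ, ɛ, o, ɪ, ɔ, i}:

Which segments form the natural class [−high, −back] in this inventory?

æ, ɛ

Checking each segment against [−high], [−back]: /æ/ (low front unrounded vowel), /ɛ/ (mid front unrounded lax vowel) satisfy every feature; every other segment in the inventory fails at least one.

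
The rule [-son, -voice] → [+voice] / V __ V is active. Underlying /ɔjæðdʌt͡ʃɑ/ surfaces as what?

/t͡ʃ/ satisfies [-son, -voice] and sits in V __ V. The [+voice] counterpart of the voiceless postalveolar affricate is /d͡ʒ/. Other segments in /ɔjæðdʌt͡ʃɑ/ either fail the structural description or are not in the environment, so the surface form is [ɔjæðdʌd͡ʒɑ].

[ɔjæðdʌd͡ʒɑ]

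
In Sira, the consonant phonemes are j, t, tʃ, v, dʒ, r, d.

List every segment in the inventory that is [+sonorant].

j, r

The feature [sonorant] marks segments produced without turbulent airflow (nasals, liquids, glides, vowels). In this inventory /j, r/ have that property, so they are [+sonorant]; /t, tʃ, v, dʒ, d/ are [−sonorant].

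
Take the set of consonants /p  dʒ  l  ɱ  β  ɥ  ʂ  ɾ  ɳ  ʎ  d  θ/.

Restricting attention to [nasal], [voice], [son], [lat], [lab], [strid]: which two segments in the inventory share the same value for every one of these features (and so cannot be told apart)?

l, ʎ

/l/ (alveolar lateral approximant) and /ʎ/ (palatal lateral approximant) are both [−nasal], [+voice], [+sonorant], [+lateral], [−labial], [−strident], so none of the listed features separates them. (They do differ in [dorsal], which is not among the given features.) Every other pair in the inventory differs on at least one listed feature.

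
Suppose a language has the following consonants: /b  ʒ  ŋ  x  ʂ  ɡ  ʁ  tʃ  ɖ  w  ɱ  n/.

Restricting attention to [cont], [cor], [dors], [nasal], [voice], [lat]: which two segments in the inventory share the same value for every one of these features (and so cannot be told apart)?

Both /w/ and /ʁ/ are [+continuant], [-coronal], [+dorsal], [-nasal], [+voice], [-lateral]. Since the list omits [labial], [round] and [high] — which do distinguish the labial-velar glide from the voiced uvular fricative — this pair collapses; all other pairs remain distinct.

w, ʁ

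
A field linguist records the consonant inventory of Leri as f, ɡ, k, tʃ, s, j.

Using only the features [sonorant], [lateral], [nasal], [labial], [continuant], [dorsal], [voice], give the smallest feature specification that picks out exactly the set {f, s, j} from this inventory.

/f, s, j/ are exactly the [+continuant] segments in the inventory, so a single feature suffices.

[+continuant]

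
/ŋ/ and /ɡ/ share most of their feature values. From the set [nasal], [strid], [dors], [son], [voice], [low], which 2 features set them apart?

[sonorant], [nasal]

/ŋ/ (velar nasal) and /ɡ/ (voiced velar stop) agree on [−strident], [+dorsal], [+voice], [−low]. They differ on [sonorant] (/ŋ/ [+], /ɡ/ [−]), [nasal] (/ŋ/ [+], /ɡ/ [−]).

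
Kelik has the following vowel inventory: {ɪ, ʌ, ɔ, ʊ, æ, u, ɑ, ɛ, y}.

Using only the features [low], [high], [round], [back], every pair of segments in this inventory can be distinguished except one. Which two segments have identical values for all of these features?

ʊ, u

On the given features, /ʊ/ and /u/ have an identical profile: [−low], [+high], [+round], [+back]. No other two segments in the inventory coincide on all 4 features. (They do differ in [tense], which is not among the given features.)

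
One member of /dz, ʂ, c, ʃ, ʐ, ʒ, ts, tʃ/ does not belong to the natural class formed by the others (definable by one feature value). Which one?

c

The remaining segments after removing /c/ share [+strident]; /c/ (voiceless palatal stop) is [−strident]. For every other candidate removal, the leftover set fails to share any single feature value that the removed segment lacks.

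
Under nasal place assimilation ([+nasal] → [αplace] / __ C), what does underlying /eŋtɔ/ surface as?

/ŋ/ sits before the [+coronal] consonant /t/, so it takes on [+coronal] and surfaces as /n/. The rest of the form is unaffected: [entɔ].

[entɔ]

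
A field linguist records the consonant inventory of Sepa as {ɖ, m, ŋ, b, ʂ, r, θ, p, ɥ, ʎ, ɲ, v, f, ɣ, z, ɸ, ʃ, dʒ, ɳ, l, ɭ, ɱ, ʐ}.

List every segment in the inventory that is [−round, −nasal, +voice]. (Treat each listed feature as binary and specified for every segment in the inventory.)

ɖ, b, r, ʎ, v, ɣ, z, dʒ, l, ɭ, ʐ

The [−round] segments are /ɖ, m, ŋ, b, ʂ, r, θ, p, ʎ, ɲ, v, f, ɣ, z, ɸ, ʃ, dʒ, ɳ, l, ɭ, ɱ, ʐ/.
Among these, [−nasal] gives /ɖ, b, ʂ, r, θ, p, ʎ, v, f, ɣ, z, ɸ, ʃ, dʒ, l, ɭ, ʐ/.
Among these, [+voice] leaves /ɖ, b, r, ʎ, v, ɣ, z, dʒ, l, ɭ, ʐ/.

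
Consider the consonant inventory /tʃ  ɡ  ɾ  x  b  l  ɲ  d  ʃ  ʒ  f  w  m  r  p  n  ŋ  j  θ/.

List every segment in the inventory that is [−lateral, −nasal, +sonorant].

Checking each segment against [−lateral], [−nasal], [+sonorant]: /ɾ/ (alveolar tap), /w/ (labial-velar glide), /r/ (alveolar trill), /j/ (palatal glide) satisfy every feature; every other segment in the inventory fails at least one.

ɾ, w, r, j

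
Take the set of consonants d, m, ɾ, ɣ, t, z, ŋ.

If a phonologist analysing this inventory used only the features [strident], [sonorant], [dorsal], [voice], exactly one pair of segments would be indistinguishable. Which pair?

ɾ, m

/ɾ/ (alveolar tap) and /m/ (bilabial nasal) are both [−strident], [+sonorant], [−dorsal], [+voice], so none of the listed features separates them. (They do differ in [nasal], [labial] and [coronal], which are not among the given features.) Every other pair in the inventory differs on at least one listed feature.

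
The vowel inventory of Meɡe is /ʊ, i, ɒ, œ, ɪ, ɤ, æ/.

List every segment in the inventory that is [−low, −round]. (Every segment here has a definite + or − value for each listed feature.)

The [−low] segments are /ʊ, i, œ, ɪ, ɤ/.
Among these, [−round] leaves /i, ɪ, ɤ/.

i, ɪ, ɤ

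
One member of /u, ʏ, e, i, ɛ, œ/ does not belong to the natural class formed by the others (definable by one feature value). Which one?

u

[back] groups all but one: /ɛ, ʏ, e, i, œ/ share [-back] while /u/ (high back rounded tense vowel) alone is [+back]. Removing any other segment would not leave a single-feature class that excludes it.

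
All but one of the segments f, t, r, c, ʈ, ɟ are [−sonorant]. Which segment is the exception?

Every segment except /r/ is [−sonorant]. /r/ (alveolar trill) is [+sonorant], so it is the exception.

r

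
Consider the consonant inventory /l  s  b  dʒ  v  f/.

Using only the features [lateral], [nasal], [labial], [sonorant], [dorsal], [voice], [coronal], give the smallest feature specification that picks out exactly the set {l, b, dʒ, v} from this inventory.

[+voice]

The target set is precisely the extension of [+voice] in this inventory.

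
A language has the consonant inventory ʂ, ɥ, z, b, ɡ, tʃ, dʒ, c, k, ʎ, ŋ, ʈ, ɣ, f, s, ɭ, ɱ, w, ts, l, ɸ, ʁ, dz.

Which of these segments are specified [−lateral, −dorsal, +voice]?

z, b, dʒ, ɱ, dz

Checking each segment against [−lateral], [−dorsal], [+voice]: /z/ (voiced alveolar fricative), /b/ (voiced bilabial stop), /dʒ/ (voiced postalveolar affricate), /ɱ/ (labiodental nasal), /dz/ (voiced alveolar affricate) satisfy every feature; every other segment in the inventory fails at least one.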